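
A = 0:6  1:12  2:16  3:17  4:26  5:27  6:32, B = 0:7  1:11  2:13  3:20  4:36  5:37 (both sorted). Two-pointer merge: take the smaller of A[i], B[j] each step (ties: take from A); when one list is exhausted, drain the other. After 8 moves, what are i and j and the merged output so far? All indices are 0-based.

i=4, j=4, merged so far=[6, 7, 11, 12, 13, 16, 17, 20]

i=0 j=0: A[i]=6<=B[j]=7 take 6, i++
i=1 j=0: A[i]=12>B[j]=7 take 7, j++
i=1 j=1: A[i]=12>B[j]=11 take 11, j++
i=1 j=2: A[i]=12<=B[j]=13 take 12, i++
i=2 j=2: A[i]=16>B[j]=13 take 13, j++
i=2 j=3: A[i]=16<=B[j]=20 take 16, i++
i=3 j=3: A[i]=17<=B[j]=20 take 17, i++
i=4 j=3: A[i]=26>B[j]=20 take 20, j++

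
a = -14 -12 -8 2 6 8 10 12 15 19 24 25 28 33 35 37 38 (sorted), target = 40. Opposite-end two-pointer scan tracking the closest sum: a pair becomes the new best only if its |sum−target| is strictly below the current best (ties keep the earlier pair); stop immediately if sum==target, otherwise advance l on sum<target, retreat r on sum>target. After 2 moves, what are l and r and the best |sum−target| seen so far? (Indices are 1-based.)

l=3, r=17, best |Δ|=14

l=1 r=17: -14+38=24 d=16 *, l++
l=2 r=17: -12+38=26 d=14 *, l++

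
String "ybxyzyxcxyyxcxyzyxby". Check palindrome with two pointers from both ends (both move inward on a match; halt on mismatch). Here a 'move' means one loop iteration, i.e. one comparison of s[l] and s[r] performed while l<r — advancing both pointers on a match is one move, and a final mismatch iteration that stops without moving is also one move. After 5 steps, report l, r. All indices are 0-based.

[0,19] 'y'=='y' → l++,r--
[1,18] 'b'=='b' → l++,r--
[2,17] 'x'=='x' → l++,r--
[3,16] 'y'=='y' → l++,r--
[4,15] 'z'=='z' → l++,r--

l=5, r=14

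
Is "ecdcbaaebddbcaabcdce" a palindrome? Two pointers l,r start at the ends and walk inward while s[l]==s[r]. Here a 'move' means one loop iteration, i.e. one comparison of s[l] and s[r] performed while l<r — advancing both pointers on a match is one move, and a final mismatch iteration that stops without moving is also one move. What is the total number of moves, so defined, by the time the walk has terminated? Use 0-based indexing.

8 moves

[0,19] 'e'=='e' → l++,r--
[1,18] 'c'=='c' → l++,r--
[2,17] 'd'=='d' → l++,r--
[3,16] 'c'=='c' → l++,r--
[4,15] 'b'=='b' → l++,r--
[5,14] 'a'=='a' → l++,r--
[6,13] 'a'=='a' → l++,r--
[7,12] 'e'!='c' → stop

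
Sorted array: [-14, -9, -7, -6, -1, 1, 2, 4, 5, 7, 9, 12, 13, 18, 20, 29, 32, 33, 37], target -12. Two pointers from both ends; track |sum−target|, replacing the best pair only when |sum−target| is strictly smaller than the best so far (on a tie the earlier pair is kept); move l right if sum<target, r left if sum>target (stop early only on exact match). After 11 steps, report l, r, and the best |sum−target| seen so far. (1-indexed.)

l=1, r=8, best |Δ|=3

l=1 r=19: -14+37=23 d=35 *, r--
l=1 r=18: -14+33=19 d=31 *, r--
l=1 r=17: -14+32=18 d=30 *, r--
l=1 r=16: -14+29=15 d=27 *, r--
l=1 r=15: -14+20=6 d=18 *, r--
l=1 r=14: -14+18=4 d=16 *, r--
l=1 r=13: -14+13=-1 d=11 *, r--
l=1 r=12: -14+12=-2 d=10 *, r--
l=1 r=11: -14+9=-5 d=7 *, r--
l=1 r=10: -14+7=-7 d=5 *, r--
l=1 r=9: -14+5=-9 d=3 *, r--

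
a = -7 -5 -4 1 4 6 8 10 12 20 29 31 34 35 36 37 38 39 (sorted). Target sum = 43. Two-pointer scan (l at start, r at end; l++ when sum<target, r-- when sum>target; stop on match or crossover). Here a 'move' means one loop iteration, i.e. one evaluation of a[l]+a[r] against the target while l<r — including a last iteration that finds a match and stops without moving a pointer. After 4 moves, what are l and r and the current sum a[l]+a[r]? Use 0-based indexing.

l=4, r=17, sum=43

[0,17] -7+39=32 <43 → l++
[1,17] -5+39=34 <43 → l++
[2,17] -4+39=35 <43 → l++
[3,17] 1+39=40 <43 → l++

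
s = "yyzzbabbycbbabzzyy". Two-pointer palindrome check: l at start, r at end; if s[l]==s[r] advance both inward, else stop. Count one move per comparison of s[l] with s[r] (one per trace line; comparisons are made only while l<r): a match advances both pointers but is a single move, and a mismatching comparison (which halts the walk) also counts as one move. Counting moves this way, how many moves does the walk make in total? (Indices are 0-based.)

l=0 r=17: 'y'=='y', l++,r--
l=1 r=16: 'y'=='y', l++,r--
l=2 r=15: 'z'=='z', l++,r--
l=3 r=14: 'z'=='z', l++,r--
l=4 r=13: 'b'=='b', l++,r--
l=5 r=12: 'a'=='a', l++,r--
l=6 r=11: 'b'=='b', l++,r--
l=7 r=10: 'b'=='b', l++,r--
l=8 r=9: 'y'!='c', stop

9 moves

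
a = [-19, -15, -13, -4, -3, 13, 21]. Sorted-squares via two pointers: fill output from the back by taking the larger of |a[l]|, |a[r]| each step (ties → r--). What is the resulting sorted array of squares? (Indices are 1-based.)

l=1 r=7: |-19|<=|21| out[7]=441, r--
l=1 r=6: |-19|>|13| out[6]=361, l++
l=2 r=6: |-15|>|13| out[5]=225, l++
l=3 r=6: |-13|<=|13| out[4]=169, r--
l=3 r=5: |-13|>|-3| out[3]=169, l++
l=4 r=5: |-4|>|-3| out[2]=16, l++
l=5 r=5: |-3|<=|-3| out[1]=9, r--

[9, 16, 169, 169, 225, 361, 441]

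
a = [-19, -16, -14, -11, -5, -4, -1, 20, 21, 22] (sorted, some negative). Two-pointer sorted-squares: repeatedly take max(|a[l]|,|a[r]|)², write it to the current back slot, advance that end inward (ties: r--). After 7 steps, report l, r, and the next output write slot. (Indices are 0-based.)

l=0 r=9: |-19|<=|22| out[9]=484, r--
l=0 r=8: |-19|<=|21| out[8]=441, r--
l=0 r=7: |-19|<=|20| out[7]=400, r--
l=0 r=6: |-19|>|-1| out[6]=361, l++
l=1 r=6: |-16|>|-1| out[5]=256, l++
l=2 r=6: |-14|>|-1| out[4]=196, l++
l=3 r=6: |-11|>|-1| out[3]=121, l++

l=4, r=6, next write slot=2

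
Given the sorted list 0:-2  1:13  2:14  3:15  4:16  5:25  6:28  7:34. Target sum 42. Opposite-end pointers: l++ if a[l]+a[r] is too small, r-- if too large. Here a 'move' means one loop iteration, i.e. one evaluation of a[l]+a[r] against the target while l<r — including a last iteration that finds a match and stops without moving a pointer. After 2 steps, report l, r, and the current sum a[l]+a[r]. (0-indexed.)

l=1, r=6, sum=41

[0,7] -2+34=32 <42 → l++
[1,7] 13+34=47 >42 → r--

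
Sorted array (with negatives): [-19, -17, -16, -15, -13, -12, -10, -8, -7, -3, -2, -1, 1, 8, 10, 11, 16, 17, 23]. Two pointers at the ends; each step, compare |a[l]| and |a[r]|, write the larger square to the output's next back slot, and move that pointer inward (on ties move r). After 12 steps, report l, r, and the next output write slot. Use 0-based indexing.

l=7, r=13, next write slot=6

[0,18] |-19|<=|23| out[18]=529 → r--
[0,17] |-19|>|17| out[17]=361 → l++
[1,17] |-17|<=|17| out[16]=289 → r--
[1,16] |-17|>|16| out[15]=289 → l++
[2,16] |-16|<=|16| out[14]=256 → r--
[2,15] |-16|>|11| out[13]=256 → l++
[3,15] |-15|>|11| out[12]=225 → l++
[4,15] |-13|>|11| out[11]=169 → l++
[5,15] |-12|>|11| out[10]=144 → l++
[6,15] |-10|<=|11| out[9]=121 → r--
[6,14] |-10|<=|10| out[8]=100 → r--
[6,13] |-10|>|8| out[7]=100 → l++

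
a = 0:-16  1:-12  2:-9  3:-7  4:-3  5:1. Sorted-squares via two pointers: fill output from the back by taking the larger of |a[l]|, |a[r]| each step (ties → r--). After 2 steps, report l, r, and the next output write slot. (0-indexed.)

l=2, r=5, next write slot=3

l=0 r=5: |-16|>|1| out[5]=256, l++
l=1 r=5: |-12|>|1| out[4]=144, l++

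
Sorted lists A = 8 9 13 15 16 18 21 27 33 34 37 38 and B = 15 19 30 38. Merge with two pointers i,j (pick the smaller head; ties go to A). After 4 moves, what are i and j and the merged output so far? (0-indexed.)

i=4, j=0, merged so far=[8, 9, 13, 15]

i=0 j=0: A[i]=8<=B[j]=15 take 8, i++
i=1 j=0: A[i]=9<=B[j]=15 take 9, i++
i=2 j=0: A[i]=13<=B[j]=15 take 13, i++
i=3 j=0: A[i]=15<=B[j]=15 take 15, i++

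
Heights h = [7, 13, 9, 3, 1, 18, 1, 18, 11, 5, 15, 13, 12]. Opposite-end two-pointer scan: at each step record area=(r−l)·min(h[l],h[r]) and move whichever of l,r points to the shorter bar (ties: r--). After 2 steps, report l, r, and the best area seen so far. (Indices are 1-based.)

l=2, r=12, best area=132

[1,13] min(7,12)*12=84 best=84 * → l++
[2,13] min(13,12)*11=132 best=132 * → r--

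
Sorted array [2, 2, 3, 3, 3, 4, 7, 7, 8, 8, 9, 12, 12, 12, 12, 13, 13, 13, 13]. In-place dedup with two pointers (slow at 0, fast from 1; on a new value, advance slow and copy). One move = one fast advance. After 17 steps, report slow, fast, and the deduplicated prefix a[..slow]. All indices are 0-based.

slow=7, fast=18, prefix=[2, 3, 4, 7, 8, 9, 12, 13]

slow=0 fast=1: a[fast]=2=a[slow] dup, fast++
slow=0 fast=2: a[fast]=3≠a[slow]=2 write a[1]=3, slow++,fast++
slow=1 fast=3: a[fast]=3=a[slow] dup, fast++
slow=1 fast=4: a[fast]=3=a[slow] dup, fast++
slow=1 fast=5: a[fast]=4≠a[slow]=3 write a[2]=4, slow++,fast++
slow=2 fast=6: a[fast]=7≠a[slow]=4 write a[3]=7, slow++,fast++
slow=3 fast=7: a[fast]=7=a[slow] dup, fast++
slow=3 fast=8: a[fast]=8≠a[slow]=7 write a[4]=8, slow++,fast++
slow=4 fast=9: a[fast]=8=a[slow] dup, fast++
slow=4 fast=10: a[fast]=9≠a[slow]=8 write a[5]=9, slow++,fast++
slow=5 fast=11: a[fast]=12≠a[slow]=9 write a[6]=12, slow++,fast++
slow=6 fast=12: a[fast]=12=a[slow] dup, fast++
slow=6 fast=13: a[fast]=12=a[slow] dup, fast++
slow=6 fast=14: a[fast]=12=a[slow] dup, fast++
slow=6 fast=15: a[fast]=13≠a[slow]=12 write a[7]=13, slow++,fast++
slow=7 fast=16: a[fast]=13=a[slow] dup, fast++
slow=7 fast=17: a[fast]=13=a[slow] dup, fast++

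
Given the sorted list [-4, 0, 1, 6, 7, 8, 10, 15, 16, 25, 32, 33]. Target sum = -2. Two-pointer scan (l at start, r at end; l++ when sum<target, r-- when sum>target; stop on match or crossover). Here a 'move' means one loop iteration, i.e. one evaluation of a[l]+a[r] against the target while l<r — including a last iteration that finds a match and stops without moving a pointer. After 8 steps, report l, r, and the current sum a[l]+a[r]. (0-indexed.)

l=0, r=3, sum=2

l=0 r=11: -4+33=29 >-2, r--
l=0 r=10: -4+32=28 >-2, r--
l=0 r=9: -4+25=21 >-2, r--
l=0 r=8: -4+16=12 >-2, r--
l=0 r=7: -4+15=11 >-2, r--
l=0 r=6: -4+10=6 >-2, r--
l=0 r=5: -4+8=4 >-2, r--
l=0 r=4: -4+7=3 >-2, r--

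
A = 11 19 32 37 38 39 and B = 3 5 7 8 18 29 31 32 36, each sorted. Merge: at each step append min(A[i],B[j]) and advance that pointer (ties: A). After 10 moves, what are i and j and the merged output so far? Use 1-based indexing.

i=4, j=8, merged so far=[3, 5, 7, 8, 11, 18, 19, 29, 31, 32]

[i=1,j=1] A[i]=11>B[j]=3 take 3 → j++
[i=1,j=2] A[i]=11>B[j]=5 take 5 → j++
[i=1,j=3] A[i]=11>B[j]=7 take 7 → j++
[i=1,j=4] A[i]=11>B[j]=8 take 8 → j++
[i=1,j=5] A[i]=11<=B[j]=18 take 11 → i++
[i=2,j=5] A[i]=19>B[j]=18 take 18 → j++
[i=2,j=6] A[i]=19<=B[j]=29 take 19 → i++
[i=3,j=6] A[i]=32>B[j]=29 take 29 → j++
[i=3,j=7] A[i]=32>B[j]=31 take 31 → j++
[i=3,j=8] A[i]=32<=B[j]=32 take 32 → i++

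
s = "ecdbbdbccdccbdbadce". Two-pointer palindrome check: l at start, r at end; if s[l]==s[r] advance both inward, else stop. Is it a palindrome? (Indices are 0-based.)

l=0 r=18: 'e'=='e', l++,r--
l=1 r=17: 'c'=='c', l++,r--
l=2 r=16: 'd'=='d', l++,r--
l=3 r=15: 'b'!='a', stop

not a palindrome (mismatch at 3,15)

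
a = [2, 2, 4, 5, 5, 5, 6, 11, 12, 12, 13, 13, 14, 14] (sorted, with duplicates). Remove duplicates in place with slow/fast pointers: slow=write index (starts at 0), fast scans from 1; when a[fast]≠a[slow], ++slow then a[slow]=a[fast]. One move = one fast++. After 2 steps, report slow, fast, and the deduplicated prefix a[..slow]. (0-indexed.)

(s=0,f=1) a[fast]=2=a[slow] dup → fast++
(s=0,f=2) a[fast]=4≠a[slow]=2 write a[1]=4 → slow++,fast++

slow=1, fast=3, prefix=[2, 4]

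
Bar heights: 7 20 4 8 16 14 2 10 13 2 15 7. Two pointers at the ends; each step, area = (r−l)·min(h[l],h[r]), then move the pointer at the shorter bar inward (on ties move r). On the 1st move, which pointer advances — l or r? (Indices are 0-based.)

[0,11] min(7,7)*11=77 best=77 * → r--

r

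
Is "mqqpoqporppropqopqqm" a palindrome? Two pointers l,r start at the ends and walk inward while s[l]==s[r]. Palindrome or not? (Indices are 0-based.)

palindrome

l=0 r=19: 'm'=='m', l++,r--
l=1 r=18: 'q'=='q', l++,r--
l=2 r=17: 'q'=='q', l++,r--
l=3 r=16: 'p'=='p', l++,r--
l=4 r=15: 'o'=='o', l++,r--
l=5 r=14: 'q'=='q', l++,r--
l=6 r=13: 'p'=='p', l++,r--
l=7 r=12: 'o'=='o', l++,r--
l=8 r=11: 'r'=='r', l++,r--
l=9 r=10: 'p'=='p', l++,r--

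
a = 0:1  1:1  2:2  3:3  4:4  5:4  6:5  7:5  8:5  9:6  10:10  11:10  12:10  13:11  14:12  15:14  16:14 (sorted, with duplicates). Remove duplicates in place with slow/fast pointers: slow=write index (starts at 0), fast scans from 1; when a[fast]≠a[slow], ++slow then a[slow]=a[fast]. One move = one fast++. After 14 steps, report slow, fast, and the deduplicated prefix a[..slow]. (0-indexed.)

slow=8, fast=15, prefix=[1, 2, 3, 4, 5, 6, 10, 11, 12]

slow=0 fast=1: a[fast]=1=a[slow] dup, fast++
slow=0 fast=2: a[fast]=2≠a[slow]=1 write a[1]=2, slow++,fast++
slow=1 fast=3: a[fast]=3≠a[slow]=2 write a[2]=3, slow++,fast++
slow=2 fast=4: a[fast]=4≠a[slow]=3 write a[3]=4, slow++,fast++
slow=3 fast=5: a[fast]=4=a[slow] dup, fast++
slow=3 fast=6: a[fast]=5≠a[slow]=4 write a[4]=5, slow++,fast++
slow=4 fast=7: a[fast]=5=a[slow] dup, fast++
slow=4 fast=8: a[fast]=5=a[slow] dup, fast++
slow=4 fast=9: a[fast]=6≠a[slow]=5 write a[5]=6, slow++,fast++
slow=5 fast=10: a[fast]=10≠a[slow]=6 write a[6]=10, slow++,fast++
slow=6 fast=11: a[fast]=10=a[slow] dup, fast++
slow=6 fast=12: a[fast]=10=a[slow] dup, fast++
slow=6 fast=13: a[fast]=11≠a[slow]=10 write a[7]=11, slow++,fast++
slow=7 fast=14: a[fast]=12≠a[slow]=11 write a[8]=12, slow++,fast++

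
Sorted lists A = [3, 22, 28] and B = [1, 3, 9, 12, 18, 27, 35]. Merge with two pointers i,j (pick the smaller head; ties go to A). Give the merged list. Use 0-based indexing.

[i=0,j=0] A[i]=3>B[j]=1 take 1 → j++
[i=0,j=1] A[i]=3<=B[j]=3 take 3 → i++
[i=1,j=1] A[i]=22>B[j]=3 take 3 → j++
[i=1,j=2] A[i]=22>B[j]=9 take 9 → j++
[i=1,j=3] A[i]=22>B[j]=12 take 12 → j++
[i=1,j=4] A[i]=22>B[j]=18 take 18 → j++
[i=1,j=5] A[i]=22<=B[j]=27 take 22 → i++
[i=2,j=5] A[i]=28>B[j]=27 take 27 → j++
[i=2,j=6] A[i]=28<=B[j]=35 take 28 → i++
[i=3,j=6] A done, take B[j]=35 → j++

[1, 3, 3, 9, 12, 18, 22, 27, 28, 35]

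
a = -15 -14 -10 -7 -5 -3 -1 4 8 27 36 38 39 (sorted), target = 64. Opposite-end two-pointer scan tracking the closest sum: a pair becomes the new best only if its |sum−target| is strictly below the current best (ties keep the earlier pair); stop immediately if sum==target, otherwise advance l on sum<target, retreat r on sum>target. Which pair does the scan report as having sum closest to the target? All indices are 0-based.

pair (27, 38) with sum 65 (|Δ|=1)

l=0 r=12: -15+39=24 d=40 *, l++
l=1 r=12: -14+39=25 d=39 *, l++
l=2 r=12: -10+39=29 d=35 *, l++
l=3 r=12: -7+39=32 d=32 *, l++
l=4 r=12: -5+39=34 d=30 *, l++
l=5 r=12: -3+39=36 d=28 *, l++
l=6 r=12: -1+39=38 d=26 *, l++
l=7 r=12: 4+39=43 d=21 *, l++
l=8 r=12: 8+39=47 d=17 *, l++
l=9 r=12: 27+39=66 d=2 *, r--
l=9 r=11: 27+38=65 d=1 *, r--
l=9 r=10: 27+36=63 d=1, l++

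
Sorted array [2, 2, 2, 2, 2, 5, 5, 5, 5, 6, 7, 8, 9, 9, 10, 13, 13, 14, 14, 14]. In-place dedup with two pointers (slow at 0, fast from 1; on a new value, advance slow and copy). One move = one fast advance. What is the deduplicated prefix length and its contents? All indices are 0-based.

length 9; prefix = [2, 5, 6, 7, 8, 9, 10, 13, 14]

slow=0 fast=1: a[fast]=2=a[slow] dup, fast++
slow=0 fast=2: a[fast]=2=a[slow] dup, fast++
slow=0 fast=3: a[fast]=2=a[slow] dup, fast++
slow=0 fast=4: a[fast]=2=a[slow] dup, fast++
slow=0 fast=5: a[fast]=5≠a[slow]=2 write a[1]=5, slow++,fast++
slow=1 fast=6: a[fast]=5=a[slow] dup, fast++
slow=1 fast=7: a[fast]=5=a[slow] dup, fast++
slow=1 fast=8: a[fast]=5=a[slow] dup, fast++
slow=1 fast=9: a[fast]=6≠a[slow]=5 write a[2]=6, slow++,fast++
slow=2 fast=10: a[fast]=7≠a[slow]=6 write a[3]=7, slow++,fast++
slow=3 fast=11: a[fast]=8≠a[slow]=7 write a[4]=8, slow++,fast++
slow=4 fast=12: a[fast]=9≠a[slow]=8 write a[5]=9, slow++,fast++
slow=5 fast=13: a[fast]=9=a[slow] dup, fast++
slow=5 fast=14: a[fast]=10≠a[slow]=9 write a[6]=10, slow++,fast++
slow=6 fast=15: a[fast]=13≠a[slow]=10 write a[7]=13, slow++,fast++
slow=7 fast=16: a[fast]=13=a[slow] dup, fast++
slow=7 fast=17: a[fast]=14≠a[slow]=13 write a[8]=14, slow++,fast++
slow=8 fast=18: a[fast]=14=a[slow] dup, fast++
slow=8 fast=19: a[fast]=14=a[slow] dup, fast++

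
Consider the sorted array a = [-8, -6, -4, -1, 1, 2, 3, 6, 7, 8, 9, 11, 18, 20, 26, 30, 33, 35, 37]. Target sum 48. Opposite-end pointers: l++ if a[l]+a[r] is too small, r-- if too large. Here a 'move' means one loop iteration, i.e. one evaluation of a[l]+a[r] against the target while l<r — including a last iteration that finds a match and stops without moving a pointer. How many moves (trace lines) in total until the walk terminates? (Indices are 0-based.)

12 moves

[0,18] -8+37=29 <48 → l++
[1,18] -6+37=31 <48 → l++
[2,18] -4+37=33 <48 → l++
[3,18] -1+37=36 <48 → l++
[4,18] 1+37=38 <48 → l++
[5,18] 2+37=39 <48 → l++
[6,18] 3+37=40 <48 → l++
[7,18] 6+37=43 <48 → l++
[8,18] 7+37=44 <48 → l++
[9,18] 8+37=45 <48 → l++
[10,18] 9+37=46 <48 → l++
[11,18] 11+37=48 → found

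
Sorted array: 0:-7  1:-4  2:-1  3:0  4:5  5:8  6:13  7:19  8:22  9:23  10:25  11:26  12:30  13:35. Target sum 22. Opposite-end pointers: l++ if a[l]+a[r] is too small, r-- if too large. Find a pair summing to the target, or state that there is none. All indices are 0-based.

(-4, 26)

[0,13] -7+35=28 >22 → r--
[0,12] -7+30=23 >22 → r--
[0,11] -7+26=19 <22 → l++
[1,11] -4+26=22 → found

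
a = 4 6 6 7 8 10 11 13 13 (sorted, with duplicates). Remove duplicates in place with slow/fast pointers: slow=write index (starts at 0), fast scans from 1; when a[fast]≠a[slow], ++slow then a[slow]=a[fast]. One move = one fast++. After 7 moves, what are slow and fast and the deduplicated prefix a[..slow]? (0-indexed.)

(s=0,f=1) a[fast]=6≠a[slow]=4 write a[1]=6 → slow++,fast++
(s=1,f=2) a[fast]=6=a[slow] dup → fast++
(s=1,f=3) a[fast]=7≠a[slow]=6 write a[2]=7 → slow++,fast++
(s=2,f=4) a[fast]=8≠a[slow]=7 write a[3]=8 → slow++,fast++
(s=3,f=5) a[fast]=10≠a[slow]=8 write a[4]=10 → slow++,fast++
(s=4,f=6) a[fast]=11≠a[slow]=10 write a[5]=11 → slow++,fast++
(s=5,f=7) a[fast]=13≠a[slow]=11 write a[6]=13 → slow++,fast++

slow=6, fast=8, prefix=[4, 6, 7, 8, 10, 11, 13]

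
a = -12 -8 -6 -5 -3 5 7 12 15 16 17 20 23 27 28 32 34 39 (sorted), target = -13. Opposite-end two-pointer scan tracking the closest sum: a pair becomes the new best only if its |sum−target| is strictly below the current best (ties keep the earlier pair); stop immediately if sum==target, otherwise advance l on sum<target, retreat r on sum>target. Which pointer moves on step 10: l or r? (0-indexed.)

l=0 r=17: -12+39=27 d=40 *, r--
l=0 r=16: -12+34=22 d=35 *, r--
l=0 r=15: -12+32=20 d=33 *, r--
l=0 r=14: -12+28=16 d=29 *, r--
l=0 r=13: -12+27=15 d=28 *, r--
l=0 r=12: -12+23=11 d=24 *, r--
l=0 r=11: -12+20=8 d=21 *, r--
l=0 r=10: -12+17=5 d=18 *, r--
l=0 r=9: -12+16=4 d=17 *, r--
l=0 r=8: -12+15=3 d=16 *, r--

r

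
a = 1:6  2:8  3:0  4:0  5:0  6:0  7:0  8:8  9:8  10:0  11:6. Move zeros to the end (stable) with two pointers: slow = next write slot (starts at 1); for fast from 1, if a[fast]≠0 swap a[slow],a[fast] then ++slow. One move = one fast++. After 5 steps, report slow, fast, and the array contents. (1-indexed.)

slow=1 fast=1: a[fast]=6≠0 swap→a[1]=6, slow++,fast++
slow=2 fast=2: a[fast]=8≠0 swap→a[2]=8, slow++,fast++
slow=3 fast=3: a[fast]=0, fast++
slow=3 fast=4: a[fast]=0, fast++
slow=3 fast=5: a[fast]=0, fast++

slow=3, fast=6, a=[6, 8, 0, 0, 0, 0, 0, 8, 8, 0, 6]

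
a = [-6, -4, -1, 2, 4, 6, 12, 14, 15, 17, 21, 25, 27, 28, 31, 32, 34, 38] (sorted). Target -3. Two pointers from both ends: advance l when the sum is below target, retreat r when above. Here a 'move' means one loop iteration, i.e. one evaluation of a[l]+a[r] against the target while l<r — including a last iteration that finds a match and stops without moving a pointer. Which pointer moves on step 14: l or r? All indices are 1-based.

l=1 r=18: -6+38=32 >-3, r--
l=1 r=17: -6+34=28 >-3, r--
l=1 r=16: -6+32=26 >-3, r--
l=1 r=15: -6+31=25 >-3, r--
l=1 r=14: -6+28=22 >-3, r--
l=1 r=13: -6+27=21 >-3, r--
l=1 r=12: -6+25=19 >-3, r--
l=1 r=11: -6+21=15 >-3, r--
l=1 r=10: -6+17=11 >-3, r--
l=1 r=9: -6+15=9 >-3, r--
l=1 r=8: -6+14=8 >-3, r--
l=1 r=7: -6+12=6 >-3, r--
l=1 r=6: -6+6=0 >-3, r--
l=1 r=5: -6+4=-2 >-3, r--

r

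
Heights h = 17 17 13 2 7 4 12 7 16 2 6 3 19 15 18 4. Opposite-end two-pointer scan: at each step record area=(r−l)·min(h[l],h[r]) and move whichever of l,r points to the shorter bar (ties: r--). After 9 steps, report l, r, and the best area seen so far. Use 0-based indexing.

l=8, r=14, best area=238

[0,15] min(17,4)*15=60 best=60 * → r--
[0,14] min(17,18)*14=238 best=238 * → l++
[1,14] min(17,18)*13=221 best=238 → l++
[2,14] min(13,18)*12=156 best=238 → l++
[3,14] min(2,18)*11=22 best=238 → l++
[4,14] min(7,18)*10=70 best=238 → l++
[5,14] min(4,18)*9=36 best=238 → l++
[6,14] min(12,18)*8=96 best=238 → l++
[7,14] min(7,18)*7=49 best=238 → l++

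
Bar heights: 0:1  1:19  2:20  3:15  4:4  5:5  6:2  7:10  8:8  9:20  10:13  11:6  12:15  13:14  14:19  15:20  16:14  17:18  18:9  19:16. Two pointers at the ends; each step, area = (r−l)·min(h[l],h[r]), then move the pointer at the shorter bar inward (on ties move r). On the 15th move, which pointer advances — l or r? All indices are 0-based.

l=0 r=19: min(1,16)*19=19 best=19 *, l++
l=1 r=19: min(19,16)*18=288 best=288 *, r--
l=1 r=18: min(19,9)*17=153 best=288, r--
l=1 r=17: min(19,18)*16=288 best=288, r--
l=1 r=16: min(19,14)*15=210 best=288, r--
l=1 r=15: min(19,20)*14=266 best=288, l++
l=2 r=15: min(20,20)*13=260 best=288, r--
l=2 r=14: min(20,19)*12=228 best=288, r--
l=2 r=13: min(20,14)*11=154 best=288, r--
l=2 r=12: min(20,15)*10=150 best=288, r--
l=2 r=11: min(20,6)*9=54 best=288, r--
l=2 r=10: min(20,13)*8=104 best=288, r--
l=2 r=9: min(20,20)*7=140 best=288, r--
l=2 r=8: min(20,8)*6=48 best=288, r--
l=2 r=7: min(20,10)*5=50 best=288, r--

r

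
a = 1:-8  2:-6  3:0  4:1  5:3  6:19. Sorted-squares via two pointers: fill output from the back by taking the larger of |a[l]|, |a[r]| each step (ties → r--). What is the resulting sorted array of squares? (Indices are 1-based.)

l=1 r=6: |-8|<=|19| out[6]=361, r--
l=1 r=5: |-8|>|3| out[5]=64, l++
l=2 r=5: |-6|>|3| out[4]=36, l++
l=3 r=5: |0|<=|3| out[3]=9, r--
l=3 r=4: |0|<=|1| out[2]=1, r--
l=3 r=3: |0|<=|0| out[1]=0, r--

[0, 1, 9, 36, 64, 361]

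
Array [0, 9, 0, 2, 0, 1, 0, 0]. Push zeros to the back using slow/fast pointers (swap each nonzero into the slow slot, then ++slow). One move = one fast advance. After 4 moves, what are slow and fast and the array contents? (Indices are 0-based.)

slow=2, fast=4, a=[9, 2, 0, 0, 0, 1, 0, 0]

(s=0,f=0) a[fast]=0 → fast++
(s=0,f=1) a[fast]=9≠0 swap→a[0]=9 → slow++,fast++
(s=1,f=2) a[fast]=0 → fast++
(s=1,f=3) a[fast]=2≠0 swap→a[1]=2 → slow++,fast++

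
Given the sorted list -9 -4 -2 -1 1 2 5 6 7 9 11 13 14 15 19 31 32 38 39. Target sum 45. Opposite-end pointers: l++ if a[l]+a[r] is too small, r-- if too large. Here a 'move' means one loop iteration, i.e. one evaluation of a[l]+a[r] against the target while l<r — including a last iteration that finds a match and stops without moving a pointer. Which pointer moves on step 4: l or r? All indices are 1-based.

l

[1,19] -9+39=30 <45 → l++
[2,19] -4+39=35 <45 → l++
[3,19] -2+39=37 <45 → l++
[4,19] -1+39=38 <45 → l++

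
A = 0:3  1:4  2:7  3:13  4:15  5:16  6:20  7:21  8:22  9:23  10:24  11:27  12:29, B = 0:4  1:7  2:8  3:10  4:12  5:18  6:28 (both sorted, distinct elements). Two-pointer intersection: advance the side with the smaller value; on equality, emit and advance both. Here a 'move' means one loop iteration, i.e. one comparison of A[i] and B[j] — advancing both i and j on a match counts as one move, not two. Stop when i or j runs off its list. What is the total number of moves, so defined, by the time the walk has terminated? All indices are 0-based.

17 moves

[i=0,j=0] 3<4 → i++
[i=1,j=0] 4==4 emit → i++,j++
[i=2,j=1] 7==7 emit → i++,j++
[i=3,j=2] 13>8 → j++
[i=3,j=3] 13>10 → j++
[i=3,j=4] 13>12 → j++
[i=3,j=5] 13<18 → i++
[i=4,j=5] 15<18 → i++
[i=5,j=5] 16<18 → i++
[i=6,j=5] 20>18 → j++
[i=6,j=6] 20<28 → i++
[i=7,j=6] 21<28 → i++
[i=8,j=6] 22<28 → i++
[i=9,j=6] 23<28 → i++
[i=10,j=6] 24<28 → i++
[i=11,j=6] 27<28 → i++
[i=12,j=6] 29>28 → j++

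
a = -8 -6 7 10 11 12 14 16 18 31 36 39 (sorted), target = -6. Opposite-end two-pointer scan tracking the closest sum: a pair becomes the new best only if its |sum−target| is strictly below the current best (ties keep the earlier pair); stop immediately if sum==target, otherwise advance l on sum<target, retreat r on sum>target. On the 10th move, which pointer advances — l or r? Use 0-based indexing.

r

[0,11] -8+39=31 d=37 * → r--
[0,10] -8+36=28 d=34 * → r--
[0,9] -8+31=23 d=29 * → r--
[0,8] -8+18=10 d=16 * → r--
[0,7] -8+16=8 d=14 * → r--
[0,6] -8+14=6 d=12 * → r--
[0,5] -8+12=4 d=10 * → r--
[0,4] -8+11=3 d=9 * → r--
[0,3] -8+10=2 d=8 * → r--
[0,2] -8+7=-1 d=5 * → r--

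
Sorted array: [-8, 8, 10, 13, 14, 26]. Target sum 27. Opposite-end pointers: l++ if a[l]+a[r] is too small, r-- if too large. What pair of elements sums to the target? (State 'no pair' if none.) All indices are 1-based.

(13, 14)

[1,6] -8+26=18 <27 → l++
[2,6] 8+26=34 >27 → r--
[2,5] 8+14=22 <27 → l++
[3,5] 10+14=24 <27 → l++
[4,5] 13+14=27 → found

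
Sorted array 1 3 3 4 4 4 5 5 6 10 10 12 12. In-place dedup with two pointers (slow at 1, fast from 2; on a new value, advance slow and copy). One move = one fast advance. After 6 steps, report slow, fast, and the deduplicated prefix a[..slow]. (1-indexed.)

slow=4, fast=8, prefix=[1, 3, 4, 5]

(s=1,f=2) a[fast]=3≠a[slow]=1 write a[2]=3 → slow++,fast++
(s=2,f=3) a[fast]=3=a[slow] dup → fast++
(s=2,f=4) a[fast]=4≠a[slow]=3 write a[3]=4 → slow++,fast++
(s=3,f=5) a[fast]=4=a[slow] dup → fast++
(s=3,f=6) a[fast]=4=a[slow] dup → fast++
(s=3,f=7) a[fast]=5≠a[slow]=4 write a[4]=5 → slow++,fast++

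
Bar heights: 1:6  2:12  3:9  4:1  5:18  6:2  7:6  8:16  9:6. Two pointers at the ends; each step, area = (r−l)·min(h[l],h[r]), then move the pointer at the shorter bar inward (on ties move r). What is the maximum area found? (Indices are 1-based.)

[1,9] min(6,6)*8=48 best=48 * → r--
[1,8] min(6,16)*7=42 best=48 → l++
[2,8] min(12,16)*6=72 best=72 * → l++
[3,8] min(9,16)*5=45 best=72 → l++
[4,8] min(1,16)*4=4 best=72 → l++
[5,8] min(18,16)*3=48 best=72 → r--
[5,7] min(18,6)*2=12 best=72 → r--
[5,6] min(18,2)*1=2 best=72 → r--

max area = 72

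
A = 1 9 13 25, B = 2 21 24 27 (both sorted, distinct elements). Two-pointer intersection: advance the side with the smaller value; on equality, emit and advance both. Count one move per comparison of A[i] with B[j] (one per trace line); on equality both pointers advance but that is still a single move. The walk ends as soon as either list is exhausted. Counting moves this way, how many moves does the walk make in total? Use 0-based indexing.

7 moves

[i=0,j=0] 1<2 → i++
[i=1,j=0] 9>2 → j++
[i=1,j=1] 9<21 → i++
[i=2,j=1] 13<21 → i++
[i=3,j=1] 25>21 → j++
[i=3,j=2] 25>24 → j++
[i=3,j=3] 25<27 → i++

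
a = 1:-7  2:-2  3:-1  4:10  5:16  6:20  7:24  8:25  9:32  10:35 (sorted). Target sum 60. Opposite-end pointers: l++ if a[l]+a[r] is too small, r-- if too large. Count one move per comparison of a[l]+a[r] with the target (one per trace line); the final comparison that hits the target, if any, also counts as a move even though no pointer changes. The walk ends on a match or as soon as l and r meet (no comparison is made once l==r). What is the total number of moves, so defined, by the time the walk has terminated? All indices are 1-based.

l=1 r=10: -7+35=28 <60, l++
l=2 r=10: -2+35=33 <60, l++
l=3 r=10: -1+35=34 <60, l++
l=4 r=10: 10+35=45 <60, l++
l=5 r=10: 16+35=51 <60, l++
l=6 r=10: 20+35=55 <60, l++
l=7 r=10: 24+35=59 <60, l++
l=8 r=10: 25+35=60, found

8 moves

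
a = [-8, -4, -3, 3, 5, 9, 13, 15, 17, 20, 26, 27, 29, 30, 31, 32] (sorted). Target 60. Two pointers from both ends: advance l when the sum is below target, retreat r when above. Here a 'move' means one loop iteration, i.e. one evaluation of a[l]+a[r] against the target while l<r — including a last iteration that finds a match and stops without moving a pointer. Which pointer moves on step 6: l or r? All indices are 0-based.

[0,15] -8+32=24 <60 → l++
[1,15] -4+32=28 <60 → l++
[2,15] -3+32=29 <60 → l++
[3,15] 3+32=35 <60 → l++
[4,15] 5+32=37 <60 → l++
[5,15] 9+32=41 <60 → l++

l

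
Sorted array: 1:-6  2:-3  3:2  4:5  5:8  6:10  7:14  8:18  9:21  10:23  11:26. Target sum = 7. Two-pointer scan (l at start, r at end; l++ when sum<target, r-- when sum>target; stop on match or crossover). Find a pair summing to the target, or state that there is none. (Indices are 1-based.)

l=1 r=11: -6+26=20 >7, r--
l=1 r=10: -6+23=17 >7, r--
l=1 r=9: -6+21=15 >7, r--
l=1 r=8: -6+18=12 >7, r--
l=1 r=7: -6+14=8 >7, r--
l=1 r=6: -6+10=4 <7, l++
l=2 r=6: -3+10=7, found

(-3, 10)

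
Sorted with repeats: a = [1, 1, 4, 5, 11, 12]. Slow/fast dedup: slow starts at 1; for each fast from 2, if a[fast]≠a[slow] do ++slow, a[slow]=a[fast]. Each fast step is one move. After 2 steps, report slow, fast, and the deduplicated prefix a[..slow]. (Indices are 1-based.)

slow=2, fast=4, prefix=[1, 4]

(s=1,f=2) a[fast]=1=a[slow] dup → fast++
(s=1,f=3) a[fast]=4≠a[slow]=1 write a[2]=4 → slow++,fast++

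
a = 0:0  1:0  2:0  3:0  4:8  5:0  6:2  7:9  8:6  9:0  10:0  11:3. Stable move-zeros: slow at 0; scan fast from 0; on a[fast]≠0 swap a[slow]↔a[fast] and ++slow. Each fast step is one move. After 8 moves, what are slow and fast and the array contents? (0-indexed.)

slow=3, fast=8, a=[8, 2, 9, 0, 0, 0, 0, 0, 6, 0, 0, 3]

(s=0,f=0) a[fast]=0 → fast++
(s=0,f=1) a[fast]=0 → fast++
(s=0,f=2) a[fast]=0 → fast++
(s=0,f=3) a[fast]=0 → fast++
(s=0,f=4) a[fast]=8≠0 swap→a[0]=8 → slow++,fast++
(s=1,f=5) a[fast]=0 → fast++
(s=1,f=6) a[fast]=2≠0 swap→a[1]=2 → slow++,fast++
(s=2,f=7) a[fast]=9≠0 swap→a[2]=9 → slow++,fast++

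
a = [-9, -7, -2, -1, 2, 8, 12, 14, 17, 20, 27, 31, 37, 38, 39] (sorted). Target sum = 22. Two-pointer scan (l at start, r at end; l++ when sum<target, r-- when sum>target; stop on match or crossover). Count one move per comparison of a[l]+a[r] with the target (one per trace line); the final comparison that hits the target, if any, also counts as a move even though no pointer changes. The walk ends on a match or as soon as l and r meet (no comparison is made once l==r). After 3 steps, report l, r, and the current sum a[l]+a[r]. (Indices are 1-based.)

l=1, r=12, sum=22

l=1 r=15: -9+39=30 >22, r--
l=1 r=14: -9+38=29 >22, r--
l=1 r=13: -9+37=28 >22, r--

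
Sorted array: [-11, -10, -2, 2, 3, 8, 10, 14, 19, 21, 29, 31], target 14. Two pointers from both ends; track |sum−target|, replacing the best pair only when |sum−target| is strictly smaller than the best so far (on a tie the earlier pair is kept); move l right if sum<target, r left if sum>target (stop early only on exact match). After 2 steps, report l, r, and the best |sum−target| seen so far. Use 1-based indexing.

[1,12] -11+31=20 d=6 * → r--
[1,11] -11+29=18 d=4 * → r--

l=1, r=10, best |Δ|=4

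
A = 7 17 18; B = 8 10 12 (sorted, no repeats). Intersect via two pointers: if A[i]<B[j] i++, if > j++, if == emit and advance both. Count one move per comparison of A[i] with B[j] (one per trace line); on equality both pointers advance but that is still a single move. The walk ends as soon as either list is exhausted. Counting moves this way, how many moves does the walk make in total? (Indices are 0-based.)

i=0 j=0: 7<8, i++
i=1 j=0: 17>8, j++
i=1 j=1: 17>10, j++
i=1 j=2: 17>12, j++

4 moves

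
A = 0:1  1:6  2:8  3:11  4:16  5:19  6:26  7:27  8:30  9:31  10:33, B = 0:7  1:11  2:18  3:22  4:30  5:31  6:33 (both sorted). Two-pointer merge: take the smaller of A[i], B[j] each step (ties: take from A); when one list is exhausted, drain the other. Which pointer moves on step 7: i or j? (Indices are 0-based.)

i

i=0 j=0: A[i]=1<=B[j]=7 take 1, i++
i=1 j=0: A[i]=6<=B[j]=7 take 6, i++
i=2 j=0: A[i]=8>B[j]=7 take 7, j++
i=2 j=1: A[i]=8<=B[j]=11 take 8, i++
i=3 j=1: A[i]=11<=B[j]=11 take 11, i++
i=4 j=1: A[i]=16>B[j]=11 take 11, j++
i=4 j=2: A[i]=16<=B[j]=18 take 16, i++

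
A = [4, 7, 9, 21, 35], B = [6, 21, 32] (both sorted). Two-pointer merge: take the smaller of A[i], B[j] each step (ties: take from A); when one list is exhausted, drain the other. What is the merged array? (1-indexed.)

[4, 6, 7, 9, 21, 21, 32, 35]

i=1 j=1: A[i]=4<=B[j]=6 take 4, i++
i=2 j=1: A[i]=7>B[j]=6 take 6, j++
i=2 j=2: A[i]=7<=B[j]=21 take 7, i++
i=3 j=2: A[i]=9<=B[j]=21 take 9, i++
i=4 j=2: A[i]=21<=B[j]=21 take 21, i++
i=5 j=2: A[i]=35>B[j]=21 take 21, j++
i=5 j=3: A[i]=35>B[j]=32 take 32, j++
i=5 j=4: B done, take A[i]=35, i++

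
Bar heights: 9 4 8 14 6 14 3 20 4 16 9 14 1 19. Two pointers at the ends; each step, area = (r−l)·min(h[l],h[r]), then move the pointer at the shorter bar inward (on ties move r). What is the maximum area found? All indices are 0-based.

l=0 r=13: min(9,19)*13=117 best=117 *, l++
l=1 r=13: min(4,19)*12=48 best=117, l++
l=2 r=13: min(8,19)*11=88 best=117, l++
l=3 r=13: min(14,19)*10=140 best=140 *, l++
l=4 r=13: min(6,19)*9=54 best=140, l++
l=5 r=13: min(14,19)*8=112 best=140, l++
l=6 r=13: min(3,19)*7=21 best=140, l++
l=7 r=13: min(20,19)*6=114 best=140, r--
l=7 r=12: min(20,1)*5=5 best=140, r--
l=7 r=11: min(20,14)*4=56 best=140, r--
l=7 r=10: min(20,9)*3=27 best=140, r--
l=7 r=9: min(20,16)*2=32 best=140, r--
l=7 r=8: min(20,4)*1=4 best=140, r--

max area = 140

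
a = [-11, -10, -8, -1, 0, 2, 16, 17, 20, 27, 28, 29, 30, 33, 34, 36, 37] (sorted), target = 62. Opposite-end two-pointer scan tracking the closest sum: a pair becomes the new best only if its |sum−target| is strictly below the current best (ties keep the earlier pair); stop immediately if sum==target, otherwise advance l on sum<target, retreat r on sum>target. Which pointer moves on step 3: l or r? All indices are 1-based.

l

l=1 r=17: -11+37=26 d=36 *, l++
l=2 r=17: -10+37=27 d=35 *, l++
l=3 r=17: -8+37=29 d=33 *, l++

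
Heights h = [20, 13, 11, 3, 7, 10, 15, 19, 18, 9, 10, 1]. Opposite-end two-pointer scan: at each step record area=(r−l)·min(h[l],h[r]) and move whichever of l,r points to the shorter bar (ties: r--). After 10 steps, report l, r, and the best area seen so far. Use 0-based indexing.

[0,11] min(20,1)*11=11 best=11 * → r--
[0,10] min(20,10)*10=100 best=100 * → r--
[0,9] min(20,9)*9=81 best=100 → r--
[0,8] min(20,18)*8=144 best=144 * → r--
[0,7] min(20,19)*7=133 best=144 → r--
[0,6] min(20,15)*6=90 best=144 → r--
[0,5] min(20,10)*5=50 best=144 → r--
[0,4] min(20,7)*4=28 best=144 → r--
[0,3] min(20,3)*3=9 best=144 → r--
[0,2] min(20,11)*2=22 best=144 → r--

l=0, r=1, best area=144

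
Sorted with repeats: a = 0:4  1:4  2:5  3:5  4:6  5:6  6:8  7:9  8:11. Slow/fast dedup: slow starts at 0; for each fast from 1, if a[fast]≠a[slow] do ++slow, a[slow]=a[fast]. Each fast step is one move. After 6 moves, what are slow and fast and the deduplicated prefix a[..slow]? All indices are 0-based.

slow=3, fast=7, prefix=[4, 5, 6, 8]

slow=0 fast=1: a[fast]=4=a[slow] dup, fast++
slow=0 fast=2: a[fast]=5≠a[slow]=4 write a[1]=5, slow++,fast++
slow=1 fast=3: a[fast]=5=a[slow] dup, fast++
slow=1 fast=4: a[fast]=6≠a[slow]=5 write a[2]=6, slow++,fast++
slow=2 fast=5: a[fast]=6=a[slow] dup, fast++
slow=2 fast=6: a[fast]=8≠a[slow]=6 write a[3]=8, slow++,fast++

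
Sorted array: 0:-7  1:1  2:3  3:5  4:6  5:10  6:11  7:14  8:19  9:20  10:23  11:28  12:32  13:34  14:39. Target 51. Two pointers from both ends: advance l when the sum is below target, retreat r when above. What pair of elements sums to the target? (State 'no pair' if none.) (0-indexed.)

(19, 32)

l=0 r=14: -7+39=32 <51, l++
l=1 r=14: 1+39=40 <51, l++
l=2 r=14: 3+39=42 <51, l++
l=3 r=14: 5+39=44 <51, l++
l=4 r=14: 6+39=45 <51, l++
l=5 r=14: 10+39=49 <51, l++
l=6 r=14: 11+39=50 <51, l++
l=7 r=14: 14+39=53 >51, r--
l=7 r=13: 14+34=48 <51, l++
l=8 r=13: 19+34=53 >51, r--
l=8 r=12: 19+32=51, found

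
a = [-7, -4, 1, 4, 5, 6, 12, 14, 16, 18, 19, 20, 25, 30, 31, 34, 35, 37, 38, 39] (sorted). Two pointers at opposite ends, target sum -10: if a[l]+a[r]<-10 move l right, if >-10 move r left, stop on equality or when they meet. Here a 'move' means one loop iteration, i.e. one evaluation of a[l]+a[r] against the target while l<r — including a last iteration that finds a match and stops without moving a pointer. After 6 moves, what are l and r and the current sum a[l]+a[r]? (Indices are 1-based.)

l=1 r=20: -7+39=32 >-10, r--
l=1 r=19: -7+38=31 >-10, r--
l=1 r=18: -7+37=30 >-10, r--
l=1 r=17: -7+35=28 >-10, r--
l=1 r=16: -7+34=27 >-10, r--
l=1 r=15: -7+31=24 >-10, r--

l=1, r=14, sum=23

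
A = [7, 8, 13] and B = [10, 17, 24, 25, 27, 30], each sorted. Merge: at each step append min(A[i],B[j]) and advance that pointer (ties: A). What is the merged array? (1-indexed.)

[7, 8, 10, 13, 17, 24, 25, 27, 30]

[i=1,j=1] A[i]=7<=B[j]=10 take 7 → i++
[i=2,j=1] A[i]=8<=B[j]=10 take 8 → i++
[i=3,j=1] A[i]=13>B[j]=10 take 10 → j++
[i=3,j=2] A[i]=13<=B[j]=17 take 13 → i++
[i=4,j=2] A done, take B[j]=17 → j++
[i=4,j=3] A done, take B[j]=24 → j++
[i=4,j=4] A done, take B[j]=25 → j++
[i=4,j=5] A done, take B[j]=27 → j++
[i=4,j=6] A done, take B[j]=30 → j++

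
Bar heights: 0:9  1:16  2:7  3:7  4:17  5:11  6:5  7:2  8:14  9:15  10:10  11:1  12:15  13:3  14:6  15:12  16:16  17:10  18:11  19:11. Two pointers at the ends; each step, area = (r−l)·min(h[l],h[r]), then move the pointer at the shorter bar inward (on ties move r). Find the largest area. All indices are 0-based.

[0,19] min(9,11)*19=171 best=171 * → l++
[1,19] min(16,11)*18=198 best=198 * → r--
[1,18] min(16,11)*17=187 best=198 → r--
[1,17] min(16,10)*16=160 best=198 → r--
[1,16] min(16,16)*15=240 best=240 * → r--
[1,15] min(16,12)*14=168 best=240 → r--
[1,14] min(16,6)*13=78 best=240 → r--
[1,13] min(16,3)*12=36 best=240 → r--
[1,12] min(16,15)*11=165 best=240 → r--
[1,11] min(16,1)*10=10 best=240 → r--
[1,10] min(16,10)*9=90 best=240 → r--
[1,9] min(16,15)*8=120 best=240 → r--
[1,8] min(16,14)*7=98 best=240 → r--
[1,7] min(16,2)*6=12 best=240 → r--
[1,6] min(16,5)*5=25 best=240 → r--
[1,5] min(16,11)*4=44 best=240 → r--
[1,4] min(16,17)*3=48 best=240 → l++
[2,4] min(7,17)*2=14 best=240 → l++
[3,4] min(7,17)*1=7 best=240 → l++

max area = 240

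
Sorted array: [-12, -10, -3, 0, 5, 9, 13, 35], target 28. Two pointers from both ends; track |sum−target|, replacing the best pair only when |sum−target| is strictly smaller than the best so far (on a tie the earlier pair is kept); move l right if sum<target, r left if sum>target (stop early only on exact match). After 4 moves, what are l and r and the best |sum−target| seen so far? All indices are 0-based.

[0,7] -12+35=23 d=5 * → l++
[1,7] -10+35=25 d=3 * → l++
[2,7] -3+35=32 d=4 → r--
[2,6] -3+13=10 d=18 → l++

l=3, r=6, best |Δ|=3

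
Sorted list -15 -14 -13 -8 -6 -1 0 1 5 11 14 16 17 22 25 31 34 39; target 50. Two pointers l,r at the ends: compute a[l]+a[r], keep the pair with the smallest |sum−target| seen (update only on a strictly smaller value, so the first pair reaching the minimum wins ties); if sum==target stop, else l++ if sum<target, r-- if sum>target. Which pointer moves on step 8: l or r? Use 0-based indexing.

l

[0,17] -15+39=24 d=26 * → l++
[1,17] -14+39=25 d=25 * → l++
[2,17] -13+39=26 d=24 * → l++
[3,17] -8+39=31 d=19 * → l++
[4,17] -6+39=33 d=17 * → l++
[5,17] -1+39=38 d=12 * → l++
[6,17] 0+39=39 d=11 * → l++
[7,17] 1+39=40 d=10 * → l++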